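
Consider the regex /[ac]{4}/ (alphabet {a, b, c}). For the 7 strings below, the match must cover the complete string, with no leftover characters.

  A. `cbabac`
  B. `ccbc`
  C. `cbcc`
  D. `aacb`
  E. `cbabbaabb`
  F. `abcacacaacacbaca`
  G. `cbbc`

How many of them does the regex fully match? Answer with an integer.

A → no match
B → no match
C → no match
D → no match
E → no match
F → no match
G → no match
Total matched: 0

0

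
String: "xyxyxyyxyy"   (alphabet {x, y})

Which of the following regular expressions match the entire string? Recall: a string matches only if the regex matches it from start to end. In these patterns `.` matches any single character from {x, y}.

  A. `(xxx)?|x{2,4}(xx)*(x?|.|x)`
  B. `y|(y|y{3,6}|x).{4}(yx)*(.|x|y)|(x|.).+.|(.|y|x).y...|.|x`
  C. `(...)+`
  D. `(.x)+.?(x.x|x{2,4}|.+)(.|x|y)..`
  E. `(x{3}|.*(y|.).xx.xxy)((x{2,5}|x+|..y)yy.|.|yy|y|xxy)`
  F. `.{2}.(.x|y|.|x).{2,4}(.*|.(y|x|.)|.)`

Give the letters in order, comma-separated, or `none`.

A → no match
B → match
C → no match
D → no match
E → no match
F → match

B, F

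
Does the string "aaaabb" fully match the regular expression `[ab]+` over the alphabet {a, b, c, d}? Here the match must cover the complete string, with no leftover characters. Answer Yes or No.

Yes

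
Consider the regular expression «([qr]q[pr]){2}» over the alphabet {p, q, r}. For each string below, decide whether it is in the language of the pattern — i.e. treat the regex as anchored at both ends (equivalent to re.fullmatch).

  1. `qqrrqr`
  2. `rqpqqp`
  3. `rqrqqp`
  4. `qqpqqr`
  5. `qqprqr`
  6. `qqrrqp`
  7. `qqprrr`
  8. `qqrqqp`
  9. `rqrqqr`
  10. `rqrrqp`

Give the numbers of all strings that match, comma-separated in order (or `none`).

1. `qqrrqr` → match
2. `rqpqqp` → match
3. `rqrqqp` → match
4. `qqpqqr` → match
5. `qqprqr` → match
6. `qqrrqp` → match
7. `qqprrr` → no match
8. `qqrqqp` → match
9. `rqrqqr` → match
10. `rqrrqp` → match

1, 2, 3, 4, 5, 6, 8, 9, 10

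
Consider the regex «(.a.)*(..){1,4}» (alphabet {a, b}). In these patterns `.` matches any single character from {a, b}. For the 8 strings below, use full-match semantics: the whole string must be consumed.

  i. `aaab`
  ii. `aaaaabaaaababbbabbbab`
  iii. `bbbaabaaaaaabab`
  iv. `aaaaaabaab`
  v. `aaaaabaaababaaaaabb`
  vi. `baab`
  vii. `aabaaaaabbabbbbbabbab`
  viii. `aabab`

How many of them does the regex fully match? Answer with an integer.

i → match
ii → no match
iii → no match
iv → match
v → match
vi → match
vii → no match
viii → match
Total matched: 5

5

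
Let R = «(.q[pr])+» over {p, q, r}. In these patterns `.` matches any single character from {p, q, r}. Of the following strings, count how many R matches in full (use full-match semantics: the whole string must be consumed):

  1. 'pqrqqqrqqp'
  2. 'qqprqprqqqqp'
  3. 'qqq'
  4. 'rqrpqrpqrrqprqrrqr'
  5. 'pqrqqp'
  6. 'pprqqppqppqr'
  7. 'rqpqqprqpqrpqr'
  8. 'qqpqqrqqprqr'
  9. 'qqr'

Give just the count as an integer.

4

1 → no match
2 → no match
3 → no match
4 → match
5 → match
6 → no match
7 → no match
8 → match
9 → match
Total matched: 4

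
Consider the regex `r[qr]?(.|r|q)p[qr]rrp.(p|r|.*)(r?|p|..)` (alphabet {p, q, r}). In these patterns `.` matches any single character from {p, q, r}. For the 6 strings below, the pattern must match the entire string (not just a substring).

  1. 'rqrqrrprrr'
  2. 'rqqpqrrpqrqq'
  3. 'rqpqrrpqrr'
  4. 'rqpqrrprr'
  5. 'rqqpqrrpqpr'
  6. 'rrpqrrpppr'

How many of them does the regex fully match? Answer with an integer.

5

1 → no match
2 → match
3 → match
4 → match
5 → match
6 → match
Total matched: 5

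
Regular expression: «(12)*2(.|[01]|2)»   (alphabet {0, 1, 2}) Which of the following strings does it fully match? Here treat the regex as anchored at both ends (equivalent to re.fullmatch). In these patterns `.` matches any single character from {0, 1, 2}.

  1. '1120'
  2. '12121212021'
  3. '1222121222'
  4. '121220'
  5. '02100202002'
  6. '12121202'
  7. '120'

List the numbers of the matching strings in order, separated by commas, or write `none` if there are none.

4

1. '1120' → no match
2. '12121212021' → no match
3. '1222121222' → no match
4. '121220' → match
5. '02100202002' → no match
6. '12121202' → no match
7. '120' → no match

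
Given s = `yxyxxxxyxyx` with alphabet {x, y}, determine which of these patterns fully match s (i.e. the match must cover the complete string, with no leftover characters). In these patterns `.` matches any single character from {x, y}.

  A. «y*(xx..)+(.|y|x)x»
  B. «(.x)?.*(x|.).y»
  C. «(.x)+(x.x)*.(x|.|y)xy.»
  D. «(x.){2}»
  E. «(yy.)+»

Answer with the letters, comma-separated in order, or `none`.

A → no match
B → no match — must end with `y`
C → match
D → no match — must start with `x`
E → no match — must start with `yy`

C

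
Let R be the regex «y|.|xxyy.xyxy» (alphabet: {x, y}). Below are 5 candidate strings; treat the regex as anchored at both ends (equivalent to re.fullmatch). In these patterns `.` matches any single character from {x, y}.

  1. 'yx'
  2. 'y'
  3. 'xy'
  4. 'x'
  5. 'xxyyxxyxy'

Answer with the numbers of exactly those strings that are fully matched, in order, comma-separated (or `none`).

2, 4, 5

1. 'yx' → no match
2. 'y' → match
3. 'xy' → no match
4. 'x' → match
5. 'xxyyxxyxy' → match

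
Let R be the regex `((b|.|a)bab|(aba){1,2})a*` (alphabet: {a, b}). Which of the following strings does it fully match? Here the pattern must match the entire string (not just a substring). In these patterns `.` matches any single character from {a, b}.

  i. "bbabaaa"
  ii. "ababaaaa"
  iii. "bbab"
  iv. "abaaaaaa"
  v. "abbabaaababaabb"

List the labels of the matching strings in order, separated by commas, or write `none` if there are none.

i → match
ii → match
iii → match
iv → match
v → no match

i, ii, iii, iv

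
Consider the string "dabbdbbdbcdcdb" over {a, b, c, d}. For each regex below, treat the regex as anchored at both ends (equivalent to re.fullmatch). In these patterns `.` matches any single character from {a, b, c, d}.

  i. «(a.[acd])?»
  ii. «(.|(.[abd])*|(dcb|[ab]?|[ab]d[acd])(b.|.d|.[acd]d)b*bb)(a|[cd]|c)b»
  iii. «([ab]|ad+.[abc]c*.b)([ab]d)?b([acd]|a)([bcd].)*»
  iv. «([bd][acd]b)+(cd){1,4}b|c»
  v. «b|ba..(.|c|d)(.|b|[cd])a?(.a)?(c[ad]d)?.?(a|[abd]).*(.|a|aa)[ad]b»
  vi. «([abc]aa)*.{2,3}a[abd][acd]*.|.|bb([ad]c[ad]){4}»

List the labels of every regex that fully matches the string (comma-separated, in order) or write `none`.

i → no match
ii → no match
iii → no match
iv → match
v → no match
vi → no match

iv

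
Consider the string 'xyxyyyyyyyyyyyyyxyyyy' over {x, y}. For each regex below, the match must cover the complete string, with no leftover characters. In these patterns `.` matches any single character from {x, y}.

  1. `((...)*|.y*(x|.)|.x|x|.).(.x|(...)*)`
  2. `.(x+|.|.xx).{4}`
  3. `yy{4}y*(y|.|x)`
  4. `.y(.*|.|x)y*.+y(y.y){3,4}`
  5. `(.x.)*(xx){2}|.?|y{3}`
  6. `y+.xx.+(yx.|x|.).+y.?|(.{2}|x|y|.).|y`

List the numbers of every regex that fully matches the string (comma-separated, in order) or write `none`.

1, 4

1 → match
2 → no match
3 → no match — must start with 'yy'
4 → match
5 → no match
6 → no match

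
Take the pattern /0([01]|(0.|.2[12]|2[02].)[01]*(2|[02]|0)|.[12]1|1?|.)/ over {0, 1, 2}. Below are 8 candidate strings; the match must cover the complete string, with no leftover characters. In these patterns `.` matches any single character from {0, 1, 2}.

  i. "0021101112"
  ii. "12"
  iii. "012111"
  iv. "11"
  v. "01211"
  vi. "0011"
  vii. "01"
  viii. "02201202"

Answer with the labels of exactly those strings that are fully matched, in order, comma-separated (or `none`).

i → match
ii → no match — must start with "0"
iii → no match
iv → no match — must start with "0"
v → no match
vi → match
vii → match
viii → no match

i, vi, vii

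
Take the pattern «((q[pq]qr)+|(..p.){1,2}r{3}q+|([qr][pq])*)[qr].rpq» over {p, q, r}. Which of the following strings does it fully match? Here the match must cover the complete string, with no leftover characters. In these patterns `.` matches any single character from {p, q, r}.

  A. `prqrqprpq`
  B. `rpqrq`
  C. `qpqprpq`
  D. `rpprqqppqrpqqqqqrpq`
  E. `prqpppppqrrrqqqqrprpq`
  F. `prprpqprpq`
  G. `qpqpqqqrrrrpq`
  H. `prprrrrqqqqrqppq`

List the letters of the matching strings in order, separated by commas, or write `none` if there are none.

A. `prqrqprpq` → no match
B. `rpqrq` → no match — must end with `rpq`
C. `qpqprpq` → match
D → no match
E → no match
F. `prprpqprpq` → no match
G → no match
H → no match — must end with `rpq`

C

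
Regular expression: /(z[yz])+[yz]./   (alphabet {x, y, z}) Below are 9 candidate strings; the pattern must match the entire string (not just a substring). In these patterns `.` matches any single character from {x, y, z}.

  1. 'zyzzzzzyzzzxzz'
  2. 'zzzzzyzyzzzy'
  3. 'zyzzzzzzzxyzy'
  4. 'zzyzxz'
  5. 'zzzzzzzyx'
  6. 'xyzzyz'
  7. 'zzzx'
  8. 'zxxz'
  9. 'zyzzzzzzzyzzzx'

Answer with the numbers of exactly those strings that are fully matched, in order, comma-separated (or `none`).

1 → no match
2. 'zzzzzyzyzzzy' → match
3 → no match
4. 'zzyzxz' → no match
5. 'zzzzzzzyx' → no match
6. 'xyzzyz' → no match — must start with 'z'
7. 'zzzx' → match
8. 'zxxz' → no match
9 → match

2, 7, 9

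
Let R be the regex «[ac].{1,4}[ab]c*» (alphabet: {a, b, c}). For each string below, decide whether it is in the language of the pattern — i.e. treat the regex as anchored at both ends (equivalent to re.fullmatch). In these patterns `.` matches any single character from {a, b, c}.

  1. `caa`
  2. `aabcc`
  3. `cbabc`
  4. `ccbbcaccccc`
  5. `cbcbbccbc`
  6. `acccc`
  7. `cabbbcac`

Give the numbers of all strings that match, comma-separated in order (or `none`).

1, 2, 3, 4

1 → match
2 → match
3 → match
4 → match
5 → no match
6 → no match
7 → no match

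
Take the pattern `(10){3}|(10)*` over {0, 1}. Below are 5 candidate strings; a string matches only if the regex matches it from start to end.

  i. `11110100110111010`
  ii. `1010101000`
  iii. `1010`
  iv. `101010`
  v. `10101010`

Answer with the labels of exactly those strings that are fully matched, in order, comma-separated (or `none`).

i → no match
ii → no match
iii → match
iv → match
v → match

iii, iv, v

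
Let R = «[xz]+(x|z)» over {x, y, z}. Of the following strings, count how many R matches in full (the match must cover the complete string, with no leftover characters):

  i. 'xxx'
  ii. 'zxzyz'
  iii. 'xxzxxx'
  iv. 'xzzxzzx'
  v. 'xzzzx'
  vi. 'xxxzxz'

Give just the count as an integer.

5

i. 'xxx' → match
ii. 'zxzyz' → no match
iii. 'xxzxxx' → match
iv. 'xzzxzzx' → match
v. 'xzzzx' → match
vi. 'xxxzxz' → match
Total matched: 5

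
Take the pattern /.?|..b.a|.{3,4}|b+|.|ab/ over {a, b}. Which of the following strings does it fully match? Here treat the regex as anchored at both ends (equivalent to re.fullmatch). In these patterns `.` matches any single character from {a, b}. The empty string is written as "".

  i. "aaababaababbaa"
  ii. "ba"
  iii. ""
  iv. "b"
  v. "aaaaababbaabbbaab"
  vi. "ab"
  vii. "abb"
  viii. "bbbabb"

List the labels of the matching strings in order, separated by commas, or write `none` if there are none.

iii, iv, vi, vii

i → no match
ii → no match
iii → match
iv → match
v → no match
vi → match
vii → match
viii → no match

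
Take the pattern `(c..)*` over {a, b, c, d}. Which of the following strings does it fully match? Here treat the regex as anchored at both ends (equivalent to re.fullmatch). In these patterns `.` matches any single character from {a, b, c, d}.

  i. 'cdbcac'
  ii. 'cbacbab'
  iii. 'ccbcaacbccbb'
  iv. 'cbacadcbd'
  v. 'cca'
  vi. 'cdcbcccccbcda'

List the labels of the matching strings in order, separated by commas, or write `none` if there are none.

i, iii, iv, v

i → match
ii → no match
iii → match
iv → match
v → match
vi → no match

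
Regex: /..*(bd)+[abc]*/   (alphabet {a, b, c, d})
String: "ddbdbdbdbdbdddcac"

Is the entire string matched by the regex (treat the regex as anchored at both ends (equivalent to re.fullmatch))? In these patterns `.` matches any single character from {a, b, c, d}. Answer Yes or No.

No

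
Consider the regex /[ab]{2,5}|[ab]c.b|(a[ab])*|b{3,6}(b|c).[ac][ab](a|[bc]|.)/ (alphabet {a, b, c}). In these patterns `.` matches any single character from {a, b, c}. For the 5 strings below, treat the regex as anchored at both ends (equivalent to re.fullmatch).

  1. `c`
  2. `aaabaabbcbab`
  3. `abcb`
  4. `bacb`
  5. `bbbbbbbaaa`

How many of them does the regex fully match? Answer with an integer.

1

1 → no match
2 → no match
3 → no match
4 → no match
5 → match
Total matched: 1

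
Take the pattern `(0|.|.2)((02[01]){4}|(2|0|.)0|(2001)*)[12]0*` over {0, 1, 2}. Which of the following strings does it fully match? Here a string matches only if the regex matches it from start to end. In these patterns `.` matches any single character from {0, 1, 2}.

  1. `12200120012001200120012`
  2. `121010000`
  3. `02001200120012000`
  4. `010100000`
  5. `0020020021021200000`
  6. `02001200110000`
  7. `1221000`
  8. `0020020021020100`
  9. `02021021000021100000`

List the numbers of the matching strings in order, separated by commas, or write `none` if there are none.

1 → match
2 → match
3 → match
4 → match
5 → match
6 → match
7 → no match
8 → match
9 → no match

1, 2, 3, 4, 5, 6, 8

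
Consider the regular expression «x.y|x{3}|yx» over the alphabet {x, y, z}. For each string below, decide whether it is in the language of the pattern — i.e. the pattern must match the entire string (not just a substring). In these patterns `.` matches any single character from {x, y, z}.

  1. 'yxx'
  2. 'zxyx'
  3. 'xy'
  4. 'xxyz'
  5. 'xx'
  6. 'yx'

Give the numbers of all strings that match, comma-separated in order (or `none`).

1 → no match
2 → no match
3 → no match
4 → no match
5 → no match
6 → match

6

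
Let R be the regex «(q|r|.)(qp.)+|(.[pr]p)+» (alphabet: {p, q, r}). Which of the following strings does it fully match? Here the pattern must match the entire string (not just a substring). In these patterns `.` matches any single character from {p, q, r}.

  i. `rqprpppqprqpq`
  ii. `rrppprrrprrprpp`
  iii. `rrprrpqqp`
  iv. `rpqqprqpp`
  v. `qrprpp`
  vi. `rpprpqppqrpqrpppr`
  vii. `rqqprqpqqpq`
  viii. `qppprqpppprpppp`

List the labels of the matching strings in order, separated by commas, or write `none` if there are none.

i → no match
ii → no match
iii → no match
iv → no match
v → match
vi → no match
vii → no match
viii → no match

v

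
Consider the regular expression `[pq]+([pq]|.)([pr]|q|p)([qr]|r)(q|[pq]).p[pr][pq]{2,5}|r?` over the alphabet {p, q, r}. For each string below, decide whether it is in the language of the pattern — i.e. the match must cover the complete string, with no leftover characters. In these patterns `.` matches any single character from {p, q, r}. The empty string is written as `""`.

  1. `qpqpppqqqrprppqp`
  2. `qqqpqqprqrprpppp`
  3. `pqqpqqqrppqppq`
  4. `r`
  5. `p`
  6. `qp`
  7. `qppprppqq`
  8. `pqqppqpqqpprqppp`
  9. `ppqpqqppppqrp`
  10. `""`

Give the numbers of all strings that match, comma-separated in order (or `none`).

1, 2, 3, 4, 8, 10

1 → match
2 → match
3 → match
4 → match
5 → no match
6 → no match
7 → no match
8 → match
9 → no match
10 → match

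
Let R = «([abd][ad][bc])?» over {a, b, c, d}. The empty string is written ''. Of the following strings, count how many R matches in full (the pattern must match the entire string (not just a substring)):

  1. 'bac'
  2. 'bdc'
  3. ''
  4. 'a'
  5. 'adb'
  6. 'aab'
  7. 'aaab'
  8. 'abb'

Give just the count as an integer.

1 → match
2 → match
3 → match
4 → no match
5 → match
6 → match
7 → no match
8 → no match
Total matched: 5

5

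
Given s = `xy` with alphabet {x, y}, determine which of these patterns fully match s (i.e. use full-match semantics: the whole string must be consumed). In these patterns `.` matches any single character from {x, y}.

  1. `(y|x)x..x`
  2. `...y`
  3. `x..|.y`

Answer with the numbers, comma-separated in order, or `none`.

3

1 → no match — must end with `x`
2 → no match
3 → match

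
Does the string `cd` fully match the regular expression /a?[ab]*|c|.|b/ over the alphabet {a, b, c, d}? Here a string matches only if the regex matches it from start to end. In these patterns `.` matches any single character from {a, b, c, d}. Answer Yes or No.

No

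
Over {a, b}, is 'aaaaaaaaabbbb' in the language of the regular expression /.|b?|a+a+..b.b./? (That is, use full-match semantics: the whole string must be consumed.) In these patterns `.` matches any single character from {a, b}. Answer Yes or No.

Yes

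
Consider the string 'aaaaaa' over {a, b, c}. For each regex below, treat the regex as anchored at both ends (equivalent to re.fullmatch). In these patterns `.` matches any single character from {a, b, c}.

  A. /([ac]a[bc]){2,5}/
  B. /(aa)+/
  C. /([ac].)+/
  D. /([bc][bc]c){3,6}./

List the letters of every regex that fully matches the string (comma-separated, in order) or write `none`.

B, C

A → no match
B → match
C → match
D → no match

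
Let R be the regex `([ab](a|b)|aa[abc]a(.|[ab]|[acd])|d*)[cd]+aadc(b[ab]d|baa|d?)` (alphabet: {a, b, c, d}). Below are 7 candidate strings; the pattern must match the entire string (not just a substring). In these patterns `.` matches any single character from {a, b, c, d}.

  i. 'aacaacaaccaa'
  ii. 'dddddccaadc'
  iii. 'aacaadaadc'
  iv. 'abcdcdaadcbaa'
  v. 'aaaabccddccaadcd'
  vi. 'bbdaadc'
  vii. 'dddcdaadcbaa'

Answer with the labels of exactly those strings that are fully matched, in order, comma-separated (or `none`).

ii, iii, iv, v, vi, vii

i. 'aacaacaaccaa' → no match
ii. 'dddddccaadc' → match
iii. 'aacaadaadc' → match
iv → match
v → match
vi. 'bbdaadc' → match
vii. 'dddcdaadcbaa' → match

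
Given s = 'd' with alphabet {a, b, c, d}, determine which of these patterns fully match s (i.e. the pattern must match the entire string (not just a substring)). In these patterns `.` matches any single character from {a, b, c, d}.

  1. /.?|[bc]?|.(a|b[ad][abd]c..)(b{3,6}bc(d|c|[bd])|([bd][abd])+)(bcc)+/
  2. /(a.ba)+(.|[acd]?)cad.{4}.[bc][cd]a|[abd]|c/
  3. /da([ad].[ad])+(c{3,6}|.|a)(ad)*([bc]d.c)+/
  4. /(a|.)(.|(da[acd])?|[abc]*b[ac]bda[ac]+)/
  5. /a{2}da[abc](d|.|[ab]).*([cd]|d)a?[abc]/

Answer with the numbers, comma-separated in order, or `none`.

1, 2, 4

1 → match
2 → match
3 → no match — must start with 'da'
4 → match
5 → no match — must start with 'a'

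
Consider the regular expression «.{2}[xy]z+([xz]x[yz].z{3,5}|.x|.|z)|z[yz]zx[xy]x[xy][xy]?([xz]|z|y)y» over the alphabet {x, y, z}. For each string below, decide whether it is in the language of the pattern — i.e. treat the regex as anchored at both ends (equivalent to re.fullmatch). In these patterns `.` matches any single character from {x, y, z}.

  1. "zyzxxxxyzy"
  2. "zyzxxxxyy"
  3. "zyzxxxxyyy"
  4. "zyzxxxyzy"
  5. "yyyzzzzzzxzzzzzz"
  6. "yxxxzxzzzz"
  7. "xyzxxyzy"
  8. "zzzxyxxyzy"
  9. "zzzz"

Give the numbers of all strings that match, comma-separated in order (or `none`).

1 → match
2 → match
3 → match
4 → match
5 → match
6 → no match
7 → no match
8 → match
9 → no match

1, 2, 3, 4, 5, 8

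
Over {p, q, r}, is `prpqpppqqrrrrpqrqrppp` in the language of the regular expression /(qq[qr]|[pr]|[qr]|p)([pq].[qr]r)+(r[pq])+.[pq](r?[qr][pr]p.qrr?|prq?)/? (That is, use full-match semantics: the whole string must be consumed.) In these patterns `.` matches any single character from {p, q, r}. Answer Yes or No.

No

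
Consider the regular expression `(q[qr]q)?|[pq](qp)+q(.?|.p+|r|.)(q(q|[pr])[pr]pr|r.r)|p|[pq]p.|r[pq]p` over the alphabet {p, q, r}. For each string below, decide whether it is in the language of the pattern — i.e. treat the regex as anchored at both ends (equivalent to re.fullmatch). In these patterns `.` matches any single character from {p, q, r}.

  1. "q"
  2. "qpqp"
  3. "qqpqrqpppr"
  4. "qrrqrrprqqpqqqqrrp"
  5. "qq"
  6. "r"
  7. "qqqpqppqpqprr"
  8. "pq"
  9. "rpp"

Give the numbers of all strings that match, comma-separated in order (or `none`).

1 → no match
2 → no match
3 → match
4 → no match
5 → no match
6 → no match
7 → no match
8 → no match
9 → match

3, 9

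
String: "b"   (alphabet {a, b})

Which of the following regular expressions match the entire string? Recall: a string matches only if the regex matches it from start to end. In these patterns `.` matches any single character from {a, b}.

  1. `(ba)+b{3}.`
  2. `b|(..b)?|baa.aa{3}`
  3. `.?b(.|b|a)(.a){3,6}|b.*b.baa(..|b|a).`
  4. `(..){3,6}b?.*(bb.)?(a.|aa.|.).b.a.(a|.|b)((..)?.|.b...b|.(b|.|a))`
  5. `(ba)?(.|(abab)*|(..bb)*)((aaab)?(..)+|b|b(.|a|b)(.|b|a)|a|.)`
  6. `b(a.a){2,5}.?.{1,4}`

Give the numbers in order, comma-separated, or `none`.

2, 5

1 → no match — must start with "ba"
2 → match
3 → no match
4 → no match
5 → match
6 → no match — must start with "ba"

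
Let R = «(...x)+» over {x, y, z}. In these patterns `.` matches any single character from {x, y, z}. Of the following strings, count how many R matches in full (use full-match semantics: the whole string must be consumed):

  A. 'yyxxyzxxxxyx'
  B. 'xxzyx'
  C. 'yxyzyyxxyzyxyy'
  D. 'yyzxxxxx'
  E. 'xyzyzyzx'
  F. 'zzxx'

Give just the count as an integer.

3

A → match
B → no match
C → no match — must end with 'x'
D → match
E → no match
F → match
Total matched: 3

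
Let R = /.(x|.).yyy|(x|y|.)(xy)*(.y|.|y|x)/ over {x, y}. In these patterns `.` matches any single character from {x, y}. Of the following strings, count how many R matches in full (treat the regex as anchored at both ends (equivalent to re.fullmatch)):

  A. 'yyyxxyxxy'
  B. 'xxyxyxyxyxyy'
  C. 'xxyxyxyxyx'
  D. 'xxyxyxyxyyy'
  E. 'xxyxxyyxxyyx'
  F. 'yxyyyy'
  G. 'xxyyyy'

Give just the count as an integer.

5

A → no match
B → match
C → match
D → match
E → no match
F → match
G → match
Total matched: 5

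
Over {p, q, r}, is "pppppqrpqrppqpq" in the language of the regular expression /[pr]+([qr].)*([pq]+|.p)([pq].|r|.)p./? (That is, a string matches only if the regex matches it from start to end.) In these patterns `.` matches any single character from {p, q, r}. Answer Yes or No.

No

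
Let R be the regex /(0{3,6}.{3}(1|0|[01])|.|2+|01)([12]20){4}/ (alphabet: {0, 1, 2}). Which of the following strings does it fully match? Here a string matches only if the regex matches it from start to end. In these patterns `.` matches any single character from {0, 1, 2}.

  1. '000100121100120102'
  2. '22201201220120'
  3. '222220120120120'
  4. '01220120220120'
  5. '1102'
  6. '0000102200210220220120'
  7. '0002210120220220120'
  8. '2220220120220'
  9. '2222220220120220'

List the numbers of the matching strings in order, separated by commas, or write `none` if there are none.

1 → no match — must end with '20'
2 → no match
3 → match
4 → match
5 → no match — must end with '20'
6 → no match
7 → match
8 → match
9 → match

3, 4, 7, 8, 9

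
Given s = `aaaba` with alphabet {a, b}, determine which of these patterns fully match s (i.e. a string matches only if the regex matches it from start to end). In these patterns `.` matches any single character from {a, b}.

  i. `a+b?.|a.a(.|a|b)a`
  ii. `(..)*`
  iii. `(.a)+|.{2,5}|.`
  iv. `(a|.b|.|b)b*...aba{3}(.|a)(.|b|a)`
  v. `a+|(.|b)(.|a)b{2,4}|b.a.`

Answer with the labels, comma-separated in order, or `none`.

i, iii

i → match
ii → no match
iii → match
iv → no match
v → no match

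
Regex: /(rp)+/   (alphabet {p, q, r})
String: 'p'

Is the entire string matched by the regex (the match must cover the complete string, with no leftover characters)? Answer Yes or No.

No

Every match must start with 'rp', but 'p' does not.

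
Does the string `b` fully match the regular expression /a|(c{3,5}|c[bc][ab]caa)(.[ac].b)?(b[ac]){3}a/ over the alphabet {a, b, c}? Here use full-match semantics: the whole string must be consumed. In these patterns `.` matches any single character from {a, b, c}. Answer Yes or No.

Every match must end with `a`, but `b` does not.

No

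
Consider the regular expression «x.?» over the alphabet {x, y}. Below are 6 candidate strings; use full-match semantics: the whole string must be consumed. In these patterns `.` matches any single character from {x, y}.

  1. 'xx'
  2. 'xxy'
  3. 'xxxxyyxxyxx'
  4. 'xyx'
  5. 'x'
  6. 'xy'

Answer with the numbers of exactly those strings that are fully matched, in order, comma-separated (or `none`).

1, 5, 6

1 → match
2 → no match
3 → no match
4 → no match
5 → match
6 → match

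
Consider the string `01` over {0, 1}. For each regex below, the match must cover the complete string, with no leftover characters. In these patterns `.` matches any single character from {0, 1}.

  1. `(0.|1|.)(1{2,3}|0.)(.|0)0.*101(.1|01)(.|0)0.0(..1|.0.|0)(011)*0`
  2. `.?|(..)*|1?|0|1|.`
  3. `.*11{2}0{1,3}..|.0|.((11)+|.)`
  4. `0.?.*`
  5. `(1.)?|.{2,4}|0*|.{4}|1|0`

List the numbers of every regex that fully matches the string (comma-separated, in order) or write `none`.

2, 3, 4, 5

1 → no match — must end with `0`
2 → match
3 → match
4 → match
5 → match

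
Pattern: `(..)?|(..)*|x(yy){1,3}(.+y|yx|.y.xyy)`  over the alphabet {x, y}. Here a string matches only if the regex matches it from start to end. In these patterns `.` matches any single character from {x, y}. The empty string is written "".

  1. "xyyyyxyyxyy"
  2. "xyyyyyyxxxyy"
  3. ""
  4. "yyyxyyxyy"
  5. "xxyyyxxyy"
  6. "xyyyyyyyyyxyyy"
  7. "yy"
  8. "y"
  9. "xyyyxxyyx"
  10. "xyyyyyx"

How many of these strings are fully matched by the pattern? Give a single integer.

6

1. "xyyyyxyyxyy" → match
2. "xyyyyyyxxxyy" → match
3. "" → match
4. "yyyxyyxyy" → no match
5. "xxyyyxxyy" → no match
6 → match
7. "yy" → match
8. "y" → no match
9. "xyyyxxyyx" → no match
10. "xyyyyyx" → match
Total matched: 6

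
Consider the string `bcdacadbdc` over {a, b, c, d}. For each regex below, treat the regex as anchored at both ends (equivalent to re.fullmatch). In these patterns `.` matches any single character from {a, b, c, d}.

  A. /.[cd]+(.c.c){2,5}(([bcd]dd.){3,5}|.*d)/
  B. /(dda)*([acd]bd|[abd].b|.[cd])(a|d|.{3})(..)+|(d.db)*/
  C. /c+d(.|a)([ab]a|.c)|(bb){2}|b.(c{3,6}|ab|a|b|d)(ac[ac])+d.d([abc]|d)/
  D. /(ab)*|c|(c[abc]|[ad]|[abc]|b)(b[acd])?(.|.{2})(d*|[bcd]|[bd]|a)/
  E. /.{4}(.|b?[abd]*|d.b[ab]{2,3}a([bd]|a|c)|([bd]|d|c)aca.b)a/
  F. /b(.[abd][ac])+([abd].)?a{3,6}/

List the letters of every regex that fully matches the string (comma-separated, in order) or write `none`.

C

A → no match
B → no match
C → match
D → no match
E → no match — must end with `a`
F → no match — must end with `a`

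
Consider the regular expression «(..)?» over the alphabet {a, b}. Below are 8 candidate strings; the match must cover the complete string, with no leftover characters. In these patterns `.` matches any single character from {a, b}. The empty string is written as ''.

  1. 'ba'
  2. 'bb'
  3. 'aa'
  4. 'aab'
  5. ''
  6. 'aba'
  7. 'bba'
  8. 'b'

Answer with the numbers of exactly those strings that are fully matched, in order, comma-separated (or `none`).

1, 2, 3, 5

1 → match
2 → match
3 → match
4 → no match
5 → match
6 → no match
7 → no match
8 → no match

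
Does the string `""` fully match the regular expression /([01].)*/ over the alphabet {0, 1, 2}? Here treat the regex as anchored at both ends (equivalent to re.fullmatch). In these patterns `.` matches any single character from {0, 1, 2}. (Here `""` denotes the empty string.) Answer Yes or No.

Yes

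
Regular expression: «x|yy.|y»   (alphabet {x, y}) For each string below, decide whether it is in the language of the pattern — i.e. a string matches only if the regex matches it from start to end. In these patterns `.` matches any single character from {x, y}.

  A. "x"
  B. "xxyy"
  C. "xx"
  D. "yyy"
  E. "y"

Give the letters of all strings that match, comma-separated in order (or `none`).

A, D, E

A → match
B → no match
C → no match
D → match
E → match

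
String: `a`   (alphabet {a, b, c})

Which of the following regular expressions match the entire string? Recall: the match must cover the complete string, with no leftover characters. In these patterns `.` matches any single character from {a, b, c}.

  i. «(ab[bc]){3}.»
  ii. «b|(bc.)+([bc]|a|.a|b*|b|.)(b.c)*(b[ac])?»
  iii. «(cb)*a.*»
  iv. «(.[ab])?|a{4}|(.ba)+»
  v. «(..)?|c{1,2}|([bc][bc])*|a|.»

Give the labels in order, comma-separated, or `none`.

iii, v

i → no match — must start with `ab`
ii → no match
iii → match
iv → no match
v → match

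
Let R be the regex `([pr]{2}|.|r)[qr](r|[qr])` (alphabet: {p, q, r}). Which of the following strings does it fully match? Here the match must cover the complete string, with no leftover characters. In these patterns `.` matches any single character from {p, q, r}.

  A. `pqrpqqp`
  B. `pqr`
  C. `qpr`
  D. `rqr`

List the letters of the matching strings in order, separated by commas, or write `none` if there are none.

B, D

A. `pqrpqqp` → no match
B. `pqr` → match
C. `qpr` → no match
D. `rqr` → match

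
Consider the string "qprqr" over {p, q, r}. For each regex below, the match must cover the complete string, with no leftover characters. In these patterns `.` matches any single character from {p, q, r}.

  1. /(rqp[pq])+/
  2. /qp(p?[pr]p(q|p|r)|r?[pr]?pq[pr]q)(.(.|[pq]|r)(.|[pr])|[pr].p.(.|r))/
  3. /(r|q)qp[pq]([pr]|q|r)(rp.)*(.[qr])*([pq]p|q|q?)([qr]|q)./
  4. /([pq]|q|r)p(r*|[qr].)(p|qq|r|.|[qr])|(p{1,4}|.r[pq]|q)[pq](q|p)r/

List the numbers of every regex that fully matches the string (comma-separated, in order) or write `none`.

1 → no match — must start with "rqp"
2 → no match
3 → no match
4 → match

4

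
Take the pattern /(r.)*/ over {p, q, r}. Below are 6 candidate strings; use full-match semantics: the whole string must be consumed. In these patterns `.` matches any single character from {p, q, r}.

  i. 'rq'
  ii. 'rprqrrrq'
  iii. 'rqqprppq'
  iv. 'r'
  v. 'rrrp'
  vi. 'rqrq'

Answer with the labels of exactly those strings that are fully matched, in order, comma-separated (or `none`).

i → match
ii → match
iii → no match
iv → no match
v → match
vi → match

i, ii, v, vi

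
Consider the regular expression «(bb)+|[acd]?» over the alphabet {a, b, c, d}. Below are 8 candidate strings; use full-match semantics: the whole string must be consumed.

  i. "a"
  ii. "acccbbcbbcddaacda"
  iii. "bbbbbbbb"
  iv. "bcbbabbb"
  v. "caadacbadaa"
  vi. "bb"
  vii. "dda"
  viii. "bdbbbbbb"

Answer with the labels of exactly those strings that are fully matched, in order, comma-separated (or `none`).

i → match
ii → no match
iii → match
iv → no match
v → no match
vi → match
vii → no match
viii → no match

i, iii, vi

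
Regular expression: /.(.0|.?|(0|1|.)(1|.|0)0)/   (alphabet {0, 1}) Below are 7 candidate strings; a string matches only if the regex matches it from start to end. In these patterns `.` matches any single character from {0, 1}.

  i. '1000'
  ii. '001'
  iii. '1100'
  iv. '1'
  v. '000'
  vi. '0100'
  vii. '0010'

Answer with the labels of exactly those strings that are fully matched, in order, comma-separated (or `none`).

i, iii, iv, v, vi, vii

i → match
ii → no match
iii → match
iv → match
v → match
vi → match
vii → match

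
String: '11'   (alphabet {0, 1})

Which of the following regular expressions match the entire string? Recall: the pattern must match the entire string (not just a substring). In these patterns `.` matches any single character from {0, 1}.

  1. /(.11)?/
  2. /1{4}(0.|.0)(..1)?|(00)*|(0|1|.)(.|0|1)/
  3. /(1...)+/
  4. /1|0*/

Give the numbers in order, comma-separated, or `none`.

2

1 → no match
2 → match
3 → no match
4 → no match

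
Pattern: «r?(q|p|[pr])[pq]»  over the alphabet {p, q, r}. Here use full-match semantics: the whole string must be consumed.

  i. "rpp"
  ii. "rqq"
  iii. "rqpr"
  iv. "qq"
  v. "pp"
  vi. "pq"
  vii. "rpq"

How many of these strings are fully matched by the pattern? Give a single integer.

i. "rpp" → match
ii. "rqq" → match
iii. "rqpr" → no match
iv. "qq" → match
v. "pp" → match
vi. "pq" → match
vii. "rpq" → match
Total matched: 6

6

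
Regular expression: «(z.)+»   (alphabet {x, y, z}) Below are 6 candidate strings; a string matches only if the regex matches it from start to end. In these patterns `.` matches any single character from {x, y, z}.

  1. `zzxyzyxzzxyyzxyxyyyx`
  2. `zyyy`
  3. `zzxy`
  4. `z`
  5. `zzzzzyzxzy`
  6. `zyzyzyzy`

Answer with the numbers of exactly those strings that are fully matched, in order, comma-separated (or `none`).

1 → no match
2. `zyyy` → no match
3. `zzxy` → no match
4. `z` → no match
5. `zzzzzyzxzy` → match
6. `zyzyzyzy` → match

5, 6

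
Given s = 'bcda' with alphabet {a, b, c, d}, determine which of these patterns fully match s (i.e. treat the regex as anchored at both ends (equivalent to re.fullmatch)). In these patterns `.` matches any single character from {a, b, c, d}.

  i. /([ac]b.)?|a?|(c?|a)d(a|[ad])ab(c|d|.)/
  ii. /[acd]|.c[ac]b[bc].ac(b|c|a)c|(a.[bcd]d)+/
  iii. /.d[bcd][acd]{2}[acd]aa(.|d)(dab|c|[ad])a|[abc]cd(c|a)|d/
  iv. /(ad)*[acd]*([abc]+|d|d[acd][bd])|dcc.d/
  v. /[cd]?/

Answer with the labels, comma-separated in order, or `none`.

iii

i → no match
ii → no match
iii → match
iv → no match
v → no match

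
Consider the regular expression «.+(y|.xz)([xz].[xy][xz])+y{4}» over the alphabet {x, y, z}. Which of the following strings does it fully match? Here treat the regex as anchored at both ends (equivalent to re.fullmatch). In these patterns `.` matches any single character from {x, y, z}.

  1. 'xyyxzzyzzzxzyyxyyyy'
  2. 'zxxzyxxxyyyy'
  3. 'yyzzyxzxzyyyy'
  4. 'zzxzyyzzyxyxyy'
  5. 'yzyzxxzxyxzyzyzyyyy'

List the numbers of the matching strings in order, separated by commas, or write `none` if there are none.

1 → no match
2. 'zxxzyxxxyyyy' → no match
3 → match
4 → no match
5 → no match

3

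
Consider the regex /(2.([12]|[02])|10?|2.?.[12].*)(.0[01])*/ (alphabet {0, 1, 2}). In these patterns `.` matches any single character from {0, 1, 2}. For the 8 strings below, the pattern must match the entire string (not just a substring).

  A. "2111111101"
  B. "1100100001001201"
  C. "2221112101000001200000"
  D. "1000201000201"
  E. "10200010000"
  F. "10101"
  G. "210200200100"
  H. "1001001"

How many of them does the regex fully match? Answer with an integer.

A → match
B → match
C → match
D → match
E → no match
F → match
G → match
H → match
Total matched: 7

7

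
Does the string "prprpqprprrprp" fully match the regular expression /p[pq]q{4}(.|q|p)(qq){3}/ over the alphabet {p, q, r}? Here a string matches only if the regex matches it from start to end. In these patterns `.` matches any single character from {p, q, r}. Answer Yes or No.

No

Every match must end with "qq", but "prprpqprprrprp" does not.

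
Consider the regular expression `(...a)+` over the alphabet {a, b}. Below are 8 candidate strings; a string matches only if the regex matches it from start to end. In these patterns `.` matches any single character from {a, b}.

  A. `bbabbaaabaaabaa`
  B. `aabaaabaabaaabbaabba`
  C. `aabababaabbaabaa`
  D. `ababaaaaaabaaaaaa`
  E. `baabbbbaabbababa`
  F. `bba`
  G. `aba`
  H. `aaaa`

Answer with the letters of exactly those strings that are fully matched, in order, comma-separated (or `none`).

B, C, H

A → no match
B → match
C → match
D → no match
E → no match
F → no match
G → no match
H → match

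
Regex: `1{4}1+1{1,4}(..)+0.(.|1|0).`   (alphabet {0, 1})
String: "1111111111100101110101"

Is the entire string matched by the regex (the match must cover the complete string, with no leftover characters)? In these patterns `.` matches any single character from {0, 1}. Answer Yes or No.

Yes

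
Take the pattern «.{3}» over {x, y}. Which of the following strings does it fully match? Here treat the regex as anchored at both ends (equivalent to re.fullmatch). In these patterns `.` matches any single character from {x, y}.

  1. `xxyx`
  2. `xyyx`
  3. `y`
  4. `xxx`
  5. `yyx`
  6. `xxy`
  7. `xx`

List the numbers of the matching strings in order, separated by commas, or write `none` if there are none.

4, 5, 6

1. `xxyx` → no match
2. `xyyx` → no match
3. `y` → no match
4. `xxx` → match
5. `yyx` → match
6. `xxy` → match
7. `xx` → no match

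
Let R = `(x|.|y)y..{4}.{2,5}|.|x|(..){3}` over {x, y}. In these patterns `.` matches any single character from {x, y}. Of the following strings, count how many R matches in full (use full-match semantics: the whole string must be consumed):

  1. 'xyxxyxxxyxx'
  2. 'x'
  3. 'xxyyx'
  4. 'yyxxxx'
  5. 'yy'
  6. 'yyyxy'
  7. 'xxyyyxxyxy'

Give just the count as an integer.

3

1 → match
2 → match
3 → no match
4 → match
5 → no match
6 → no match
7 → no match
Total matched: 3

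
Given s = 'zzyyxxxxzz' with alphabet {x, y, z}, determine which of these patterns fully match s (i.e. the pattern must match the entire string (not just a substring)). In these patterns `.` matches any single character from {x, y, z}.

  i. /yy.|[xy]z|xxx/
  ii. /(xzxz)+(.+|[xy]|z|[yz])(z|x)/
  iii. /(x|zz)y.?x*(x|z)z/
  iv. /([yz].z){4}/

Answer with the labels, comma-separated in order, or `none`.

i → no match
ii → no match — must start with 'xzxz'
iii → match
iv → no match

iii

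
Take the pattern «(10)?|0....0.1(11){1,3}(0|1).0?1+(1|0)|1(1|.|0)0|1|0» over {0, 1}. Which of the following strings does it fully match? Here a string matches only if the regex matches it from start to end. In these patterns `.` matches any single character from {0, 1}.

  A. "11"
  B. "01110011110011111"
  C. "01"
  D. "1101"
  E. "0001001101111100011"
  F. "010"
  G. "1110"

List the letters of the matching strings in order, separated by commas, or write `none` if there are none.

A → no match
B → match
C → no match
D → no match
E → no match
F → no match
G → no match

B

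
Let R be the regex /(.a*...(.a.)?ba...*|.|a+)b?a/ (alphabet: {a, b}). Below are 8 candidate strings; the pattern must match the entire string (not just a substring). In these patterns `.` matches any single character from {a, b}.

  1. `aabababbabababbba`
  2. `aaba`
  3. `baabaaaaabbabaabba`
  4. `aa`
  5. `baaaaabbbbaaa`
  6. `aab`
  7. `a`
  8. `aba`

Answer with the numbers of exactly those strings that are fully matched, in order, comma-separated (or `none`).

1 → match
2 → match
3 → no match
4 → match
5 → no match
6 → no match — must end with `a`
7 → no match
8 → match

1, 2, 4, 8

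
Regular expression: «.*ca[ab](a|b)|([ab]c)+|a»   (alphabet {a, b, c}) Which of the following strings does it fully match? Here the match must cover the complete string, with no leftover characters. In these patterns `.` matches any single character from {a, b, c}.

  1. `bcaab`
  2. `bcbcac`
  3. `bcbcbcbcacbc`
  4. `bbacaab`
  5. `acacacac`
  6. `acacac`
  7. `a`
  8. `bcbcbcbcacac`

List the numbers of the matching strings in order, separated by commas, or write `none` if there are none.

1, 2, 3, 4, 5, 6, 7, 8

1. `bcaab` → match
2. `bcbcac` → match
3. `bcbcbcbcacbc` → match
4. `bbacaab` → match
5. `acacacac` → match
6. `acacac` → match
7. `a` → match
8. `bcbcbcbcacac` → match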